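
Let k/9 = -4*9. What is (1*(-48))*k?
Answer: 15552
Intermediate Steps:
k = -324 (k = 9*(-4*9) = 9*(-36) = -324)
(1*(-48))*k = (1*(-48))*(-324) = -48*(-324) = 15552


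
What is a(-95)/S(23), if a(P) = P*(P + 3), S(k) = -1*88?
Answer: -2185/22 ≈ -99.318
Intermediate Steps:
S(k) = -88
a(P) = P*(3 + P)
a(-95)/S(23) = -95*(3 - 95)/(-88) = -95*(-92)*(-1/88) = 8740*(-1/88) = -2185/22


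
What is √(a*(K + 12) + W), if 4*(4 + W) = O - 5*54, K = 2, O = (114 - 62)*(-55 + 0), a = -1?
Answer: I*√3202/2 ≈ 28.293*I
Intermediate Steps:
O = -2860 (O = 52*(-55) = -2860)
W = -1573/2 (W = -4 + (-2860 - 5*54)/4 = -4 + (-2860 - 270)/4 = -4 + (¼)*(-3130) = -4 - 1565/2 = -1573/2 ≈ -786.50)
√(a*(K + 12) + W) = √(-(2 + 12) - 1573/2) = √(-1*14 - 1573/2) = √(-14 - 1573/2) = √(-1601/2) = I*√3202/2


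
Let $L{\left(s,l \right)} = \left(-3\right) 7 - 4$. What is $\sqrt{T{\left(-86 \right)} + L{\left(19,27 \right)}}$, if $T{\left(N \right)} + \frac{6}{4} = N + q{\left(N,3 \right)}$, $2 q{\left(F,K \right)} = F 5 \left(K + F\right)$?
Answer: $\frac{\sqrt{70930}}{2} \approx 133.16$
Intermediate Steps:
$q{\left(F,K \right)} = \frac{5 F \left(F + K\right)}{2}$ ($q{\left(F,K \right)} = \frac{F 5 \left(K + F\right)}{2} = \frac{5 F \left(F + K\right)}{2}$)
$L{\left(s,l \right)} = -25$ ($L{\left(s,l \right)} = -21 - 4 = -25$)
$T{\left(N \right)} = - \frac{3}{2} + N + \frac{5 N \left(3 + N\right)}{2}$ ($T{\left(N \right)} = - \frac{3}{2} + \left(N + \frac{5 N \left(N + 3\right)}{2}\right) = - \frac{3}{2} + \left(N + \frac{5 N \left(3 + N\right)}{2}\right) = - \frac{3}{2} + N + \frac{5 N \left(3 + N\right)}{2}$)
$\sqrt{T{\left(-86 \right)} + L{\left(19,27 \right)}} = \sqrt{\left(- \frac{3}{2} + \frac{5 \left(-86\right)^{2}}{2} + \frac{17}{2} \left(-86\right)\right) - 25} = \sqrt{\left(- \frac{3}{2} + \frac{5}{2} \cdot 7396 - 731\right) - 25} = \sqrt{\left(- \frac{3}{2} + 18490 - 731\right) - 25} = \sqrt{\frac{35515}{2} - 25} = \sqrt{\frac{35465}{2}} = \frac{\sqrt{70930}}{2}$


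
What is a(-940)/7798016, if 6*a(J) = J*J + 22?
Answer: 441811/23394048 ≈ 0.018886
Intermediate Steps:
a(J) = 11/3 + J**2/6 (a(J) = (J*J + 22)/6 = (J**2 + 22)/6 = (22 + J**2)/6 = 11/3 + J**2/6)
a(-940)/7798016 = (11/3 + (1/6)*(-940)**2)/7798016 = (11/3 + (1/6)*883600)*(1/7798016) = (11/3 + 441800/3)*(1/7798016) = (441811/3)*(1/7798016) = 441811/23394048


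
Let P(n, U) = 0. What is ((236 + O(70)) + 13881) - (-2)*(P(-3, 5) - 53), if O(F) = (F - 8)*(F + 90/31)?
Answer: 18531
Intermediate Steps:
O(F) = (-8 + F)*(90/31 + F) (O(F) = (-8 + F)*(F + 90*(1/31)) = (-8 + F)*(F + 90/31) = (-8 + F)*(90/31 + F))
((236 + O(70)) + 13881) - (-2)*(P(-3, 5) - 53) = ((236 + (-720/31 + 70² - 158/31*70)) + 13881) - (-2)*(0 - 53) = ((236 + (-720/31 + 4900 - 11060/31)) + 13881) - (-2)*(-53) = ((236 + 4520) + 13881) - 1*106 = (4756 + 13881) - 106 = 18637 - 106 = 18531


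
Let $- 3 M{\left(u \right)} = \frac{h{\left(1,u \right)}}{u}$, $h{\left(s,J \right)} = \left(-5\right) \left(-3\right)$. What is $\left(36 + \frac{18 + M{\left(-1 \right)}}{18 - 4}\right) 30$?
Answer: $\frac{7905}{7} \approx 1129.3$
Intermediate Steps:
$h{\left(s,J \right)} = 15$
$M{\left(u \right)} = - \frac{5}{u}$ ($M{\left(u \right)} = - \frac{15 \frac{1}{u}}{3} = - \frac{5}{u}$)
$\left(36 + \frac{18 + M{\left(-1 \right)}}{18 - 4}\right) 30 = \left(36 + \frac{18 - \frac{5}{-1}}{18 - 4}\right) 30 = \left(36 + \frac{18 - -5}{14}\right) 30 = \left(36 + \left(18 + 5\right) \frac{1}{14}\right) 30 = \left(36 + 23 \cdot \frac{1}{14}\right) 30 = \left(36 + \frac{23}{14}\right) 30 = \frac{527}{14} \cdot 30 = \frac{7905}{7}$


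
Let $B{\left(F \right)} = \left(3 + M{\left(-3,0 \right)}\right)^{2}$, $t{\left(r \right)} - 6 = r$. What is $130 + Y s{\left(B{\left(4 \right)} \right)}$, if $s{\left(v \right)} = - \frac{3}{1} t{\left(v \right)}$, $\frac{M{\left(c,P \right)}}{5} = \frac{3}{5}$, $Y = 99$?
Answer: $-12344$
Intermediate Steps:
$t{\left(r \right)} = 6 + r$
$M{\left(c,P \right)} = 3$ ($M{\left(c,P \right)} = 5 \cdot \frac{3}{5} = 3$)
$B{\left(F \right)} = 36$ ($B{\left(F \right)} = \left(3 + 3\right)^{2} = 6^{2} = 36$)
$s{\left(v \right)} = -18 - 3 v$ ($s{\left(v \right)} = - \frac{3}{1} \left(6 + v\right) = \left(-3\right) 1 \left(6 + v\right) = - 3 \left(6 + v\right) = -18 - 3 v$)
$130 + Y s{\left(B{\left(4 \right)} \right)} = 130 + 99 \left(-18 - 108\right) = 130 + 99 \left(-126\right) = 130 - 12474 = -12344$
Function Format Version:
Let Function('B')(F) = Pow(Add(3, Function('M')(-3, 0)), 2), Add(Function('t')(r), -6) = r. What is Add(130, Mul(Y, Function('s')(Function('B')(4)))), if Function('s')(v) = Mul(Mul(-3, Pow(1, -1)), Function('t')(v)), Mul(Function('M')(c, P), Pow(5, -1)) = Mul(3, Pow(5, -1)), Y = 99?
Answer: -12344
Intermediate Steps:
Function('t')(r) = Add(6, r)
Function('M')(c, P) = 3 (Function('M')(c, P) = Mul(5, Mul(3, Pow(5, -1))) = Mul(5, Mul(3, Rational(1, 5))) = Mul(5, Rational(3, 5)) = 3)
Function('B')(F) = 36 (Function('B')(F) = Pow(Add(3, 3), 2) = Pow(6, 2) = 36)
Function('s')(v) = Add(-18, Mul(-3, v)) (Function('s')(v) = Mul(Mul(-3, Pow(1, -1)), Add(6, v)) = Mul(Mul(-3, 1), Add(6, v)) = Mul(-3, Add(6, v)) = Add(-18, Mul(-3, v)))
Add(130, Mul(Y, Function('s')(Function('B')(4)))) = Add(130, Mul(99, Add(-18, Mul(-3, 36)))) = Add(130, Mul(99, Add(-18, -108))) = Add(130, Mul(99, -126)) = Add(130, -12474) = -12344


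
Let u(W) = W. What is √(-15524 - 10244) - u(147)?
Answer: -147 + 2*I*√6442 ≈ -147.0 + 160.52*I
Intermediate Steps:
√(-15524 - 10244) - u(147) = √(-15524 - 10244) - 1*147 = √(-25768) - 147 = 2*I*√6442 - 147 = -147 + 2*I*√6442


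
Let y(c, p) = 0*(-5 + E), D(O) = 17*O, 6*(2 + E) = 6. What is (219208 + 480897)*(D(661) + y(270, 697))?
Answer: 7867079885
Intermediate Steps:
E = -1 (E = -2 + (⅙)*6 = -2 + 1 = -1)
y(c, p) = 0 (y(c, p) = 0*(-5 - 1) = 0*(-6) = 0)
(219208 + 480897)*(D(661) + y(270, 697)) = (219208 + 480897)*(17*661 + 0) = 700105*(11237 + 0) = 700105*11237 = 7867079885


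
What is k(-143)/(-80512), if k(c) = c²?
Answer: -20449/80512 ≈ -0.25399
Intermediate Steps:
k(-143)/(-80512) = (-143)²/(-80512) = 20449*(-1/80512) = -20449/80512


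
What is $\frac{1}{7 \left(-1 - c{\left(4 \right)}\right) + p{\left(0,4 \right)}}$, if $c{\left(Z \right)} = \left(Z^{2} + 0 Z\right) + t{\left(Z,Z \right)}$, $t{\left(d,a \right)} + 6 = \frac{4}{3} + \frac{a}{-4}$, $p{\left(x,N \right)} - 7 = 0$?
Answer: $- \frac{3}{217} \approx -0.013825$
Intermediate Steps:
$p{\left(x,N \right)} = 7$ ($p{\left(x,N \right)} = 7 + 0 = 7$)
$t{\left(d,a \right)} = - \frac{14}{3} - \frac{a}{4}$ ($t{\left(d,a \right)} = -6 + \left(\frac{4}{3} + \frac{a}{-4}\right) = -6 + \left(4 \cdot \frac{1}{3} + a \left(- \frac{1}{4}\right)\right) = -6 - \left(- \frac{4}{3} + \frac{a}{4}\right) = - \frac{14}{3} - \frac{a}{4}$)
$c{\left(Z \right)} = - \frac{14}{3} + Z^{2} - \frac{Z}{4}$ ($c{\left(Z \right)} = \left(Z^{2} + 0 Z\right) - \left(\frac{14}{3} + \frac{Z}{4}\right) = \left(Z^{2} + 0\right) - \left(\frac{14}{3} + \frac{Z}{4}\right) = Z^{2} - \left(\frac{14}{3} + \frac{Z}{4}\right) = - \frac{14}{3} + Z^{2} - \frac{Z}{4}$)
$\frac{1}{7 \left(-1 - c{\left(4 \right)}\right) + p{\left(0,4 \right)}} = \frac{1}{7 \left(-1 - \left(- \frac{14}{3} + 4^{2} - 1\right)\right) + 7} = \frac{1}{7 \left(-1 - \left(- \frac{14}{3} + 16 - 1\right)\right) + 7} = \frac{1}{7 \left(-1 - \frac{31}{3}\right) + 7} = \frac{1}{7 \left(- \frac{34}{3}\right) + 7} = \frac{1}{- \frac{238}{3} + 7} = \frac{1}{- \frac{217}{3}} = - \frac{3}{217}$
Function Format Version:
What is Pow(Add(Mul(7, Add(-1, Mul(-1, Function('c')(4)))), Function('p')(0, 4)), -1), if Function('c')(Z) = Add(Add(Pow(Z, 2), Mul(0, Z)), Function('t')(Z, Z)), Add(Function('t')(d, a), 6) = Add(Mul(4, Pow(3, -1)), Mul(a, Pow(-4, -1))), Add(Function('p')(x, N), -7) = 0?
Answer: Rational(-3, 217) ≈ -0.013825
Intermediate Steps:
Function('p')(x, N) = 7 (Function('p')(x, N) = Add(7, 0) = 7)
Function('t')(d, a) = Add(Rational(-14, 3), Mul(Rational(-1, 4), a)) (Function('t')(d, a) = Add(-6, Add(Mul(4, Pow(3, -1)), Mul(a, Pow(-4, -1)))) = Add(-6, Add(Mul(4, Rational(1, 3)), Mul(a, Rational(-1, 4)))) = Add(-6, Add(Rational(4, 3), Mul(Rational(-1, 4), a))) = Add(Rational(-14, 3), Mul(Rational(-1, 4), a)))
Function('c')(Z) = Add(Rational(-14, 3), Pow(Z, 2), Mul(Rational(-1, 4), Z)) (Function('c')(Z) = Add(Add(Pow(Z, 2), Mul(0, Z)), Add(Rational(-14, 3), Mul(Rational(-1, 4), Z))) = Add(Add(Pow(Z, 2), 0), Add(Rational(-14, 3), Mul(Rational(-1, 4), Z))) = Add(Pow(Z, 2), Add(Rational(-14, 3), Mul(Rational(-1, 4), Z))) = Add(Rational(-14, 3), Pow(Z, 2), Mul(Rational(-1, 4), Z)))
Pow(Add(Mul(7, Add(-1, Mul(-1, Function('c')(4)))), Function('p')(0, 4)), -1) = Pow(Add(Mul(7, Add(-1, Mul(-1, Add(Rational(-14, 3), Pow(4, 2), Mul(Rational(-1, 4), 4))))), 7), -1) = Pow(Add(Mul(7, Add(-1, Mul(-1, Add(Rational(-14, 3), 16, -1)))), 7), -1) = Pow(Add(Mul(7, Add(-1, Mul(-1, Rational(31, 3)))), 7), -1) = Pow(Add(Mul(7, Add(-1, Rational(-31, 3))), 7), -1) = Pow(Add(Mul(7, Rational(-34, 3)), 7), -1) = Pow(Add(Rational(-238, 3), 7), -1) = Pow(Rational(-217, 3), -1) = Rational(-3, 217)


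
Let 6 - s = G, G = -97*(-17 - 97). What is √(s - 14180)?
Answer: 4*I*√1577 ≈ 158.85*I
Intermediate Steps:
G = 11058 (G = -97*(-114) = 11058)
s = -11052 (s = 6 - 1*11058 = 6 - 11058 = -11052)
√(s - 14180) = √(-11052 - 14180) = √(-25232) = 4*I*√1577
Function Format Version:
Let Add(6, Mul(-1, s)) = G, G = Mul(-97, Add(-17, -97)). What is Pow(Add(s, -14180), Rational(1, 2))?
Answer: Mul(4, I, Pow(1577, Rational(1, 2))) ≈ Mul(158.85, I)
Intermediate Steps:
G = 11058 (G = Mul(-97, -114) = 11058)
s = -11052 (s = Add(6, Mul(-1, 11058)) = Add(6, -11058) = -11052)
Pow(Add(s, -14180), Rational(1, 2)) = Pow(Add(-11052, -14180), Rational(1, 2)) = Pow(-25232, Rational(1, 2)) = Mul(4, I, Pow(1577, Rational(1, 2)))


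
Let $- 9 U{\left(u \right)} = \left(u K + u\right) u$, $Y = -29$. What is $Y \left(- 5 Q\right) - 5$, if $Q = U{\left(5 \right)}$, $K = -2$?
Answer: $\frac{3580}{9} \approx 397.78$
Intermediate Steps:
$U{\left(u \right)} = \frac{u^{2}}{9}$ ($U{\left(u \right)} = - \frac{\left(u \left(-2\right) + u\right) u}{9} = - \frac{\left(- 2 u + u\right) u}{9} = - \frac{- u u}{9} = - \frac{\left(-1\right) u^{2}}{9} = \frac{u^{2}}{9}$)
$Q = \frac{25}{9}$ ($Q = \frac{5^{2}}{9} = \frac{1}{9} \cdot 25 = \frac{25}{9} \approx 2.7778$)
$Y \left(- 5 Q\right) - 5 = - 29 \left(\left(-5\right) \frac{25}{9}\right) - 5 = \left(-29\right) \left(- \frac{125}{9}\right) - 5 = \frac{3625}{9} - 5 = \frac{3580}{9}$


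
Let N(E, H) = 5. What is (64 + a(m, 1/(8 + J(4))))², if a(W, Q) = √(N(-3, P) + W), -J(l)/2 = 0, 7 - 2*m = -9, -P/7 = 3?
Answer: (64 + √13)² ≈ 4570.5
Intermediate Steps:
P = -21 (P = -7*3 = -21)
m = 8 (m = 7/2 - ½*(-9) = 7/2 + 9/2 = 8)
J(l) = 0 (J(l) = -2*0 = 0)
a(W, Q) = √(5 + W)
(64 + a(m, 1/(8 + J(4))))² = (64 + √(5 + 8))² = (64 + √13)²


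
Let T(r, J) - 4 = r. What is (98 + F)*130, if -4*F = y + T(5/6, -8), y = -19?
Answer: 158405/12 ≈ 13200.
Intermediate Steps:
T(r, J) = 4 + r
F = 85/24 (F = -(-19 + (4 + 5/6))/4 = -(-19 + 29/6)/4 = -1/4*(-85/6) = 85/24 ≈ 3.5417)
(98 + F)*130 = (98 + 85/24)*130 = (2437/24)*130 = 158405/12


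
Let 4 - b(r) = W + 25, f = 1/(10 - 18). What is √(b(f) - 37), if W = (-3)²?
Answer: I*√67 ≈ 8.1853*I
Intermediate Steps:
W = 9
f = -⅛ (f = 1/(-8) = -⅛ ≈ -0.12500)
b(r) = -30 (b(r) = 4 - (9 + 25) = 4 - 1*34 = 4 - 34 = -30)
√(b(f) - 37) = √(-30 - 37) = √(-67) = I*√67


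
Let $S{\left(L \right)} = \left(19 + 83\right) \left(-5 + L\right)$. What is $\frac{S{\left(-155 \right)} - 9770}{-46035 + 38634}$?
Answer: $\frac{26090}{7401} \approx 3.5252$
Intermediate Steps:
$S{\left(L \right)} = -510 + 102 L$ ($S{\left(L \right)} = 102 \left(-5 + L\right) = -510 + 102 L$)
$\frac{S{\left(-155 \right)} - 9770}{-46035 + 38634} = \frac{\left(-510 + 102 \left(-155\right)\right) - 9770}{-46035 + 38634} = \frac{\left(-510 - 15810\right) - 9770}{-7401} = \left(-16320 - 9770\right) \left(- \frac{1}{7401}\right) = \left(-26090\right) \left(- \frac{1}{7401}\right) = \frac{26090}{7401}$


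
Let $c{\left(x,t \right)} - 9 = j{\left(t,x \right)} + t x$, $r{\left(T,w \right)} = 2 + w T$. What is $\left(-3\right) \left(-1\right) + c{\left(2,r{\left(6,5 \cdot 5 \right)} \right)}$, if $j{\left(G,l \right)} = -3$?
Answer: $313$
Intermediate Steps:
$r{\left(T,w \right)} = 2 + T w$
$c{\left(x,t \right)} = 6 + t x$ ($c{\left(x,t \right)} = 9 + \left(-3 + t x\right) = 6 + t x$)
$\left(-3\right) \left(-1\right) + c{\left(2,r{\left(6,5 \cdot 5 \right)} \right)} = \left(-3\right) \left(-1\right) + \left(6 + \left(2 + 6 \cdot 5 \cdot 5\right) 2\right) = 3 + \left(6 + \left(2 + 6 \cdot 25\right) 2\right) = 3 + \left(6 + \left(2 + 150\right) 2\right) = 3 + \left(6 + 152 \cdot 2\right) = 3 + \left(6 + 304\right) = 3 + 310 = 313$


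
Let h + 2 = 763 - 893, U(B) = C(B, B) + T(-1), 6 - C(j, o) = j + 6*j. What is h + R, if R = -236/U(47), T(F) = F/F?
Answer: -21134/161 ≈ -131.27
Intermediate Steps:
C(j, o) = 6 - 7*j (C(j, o) = 6 - (j + 6*j) = 6 - 7*j)
T(F) = 1
U(B) = 7 - 7*B (U(B) = (6 - 7*B) + 1 = 7 - 7*B)
h = -132 (h = -2 + (763 - 893) = -2 - 130 = -132)
R = 118/161 (R = -236/(7 - 7*47) = -236/(7 - 329) = -236/(-322) = -236*(-1/322) = 118/161 ≈ 0.73292)
h + R = -132 + 118/161 = -21134/161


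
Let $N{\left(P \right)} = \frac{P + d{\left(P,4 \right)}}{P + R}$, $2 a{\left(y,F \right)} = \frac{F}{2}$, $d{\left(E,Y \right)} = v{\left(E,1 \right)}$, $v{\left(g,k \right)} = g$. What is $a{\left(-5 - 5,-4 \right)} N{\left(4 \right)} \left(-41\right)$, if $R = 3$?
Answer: $\frac{328}{7} \approx 46.857$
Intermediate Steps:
$d{\left(E,Y \right)} = E$
$a{\left(y,F \right)} = \frac{F}{4}$ ($a{\left(y,F \right)} = \frac{F \frac{1}{2}}{2} = \frac{\frac{1}{2} F}{2} = \frac{F}{4}$)
$N{\left(P \right)} = \frac{2 P}{3 + P}$ ($N{\left(P \right)} = \frac{P + P}{P + 3} = \frac{2 P}{3 + P}$)
$a{\left(-5 - 5,-4 \right)} N{\left(4 \right)} \left(-41\right) = \frac{1}{4} \left(-4\right) 2 \cdot 4 \frac{1}{3 + 4} \left(-41\right) = - \frac{2 \cdot 4}{7} \left(-41\right) = \left(-1\right) \frac{8}{7} \left(-41\right) = \left(- \frac{8}{7}\right) \left(-41\right) = \frac{328}{7}$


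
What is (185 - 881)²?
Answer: 484416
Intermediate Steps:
(185 - 881)² = (-696)² = 484416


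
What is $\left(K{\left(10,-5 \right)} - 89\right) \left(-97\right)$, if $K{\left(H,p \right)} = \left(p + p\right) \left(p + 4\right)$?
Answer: $7663$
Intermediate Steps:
$K{\left(H,p \right)} = 2 p \left(4 + p\right)$
$\left(K{\left(10,-5 \right)} - 89\right) \left(-97\right) = \left(2 \left(-5\right) \left(4 - 5\right) - 89\right) \left(-97\right) = \left(2 \left(-5\right) \left(-1\right) - 89\right) \left(-97\right) = \left(10 - 89\right) \left(-97\right) = \left(-79\right) \left(-97\right) = 7663$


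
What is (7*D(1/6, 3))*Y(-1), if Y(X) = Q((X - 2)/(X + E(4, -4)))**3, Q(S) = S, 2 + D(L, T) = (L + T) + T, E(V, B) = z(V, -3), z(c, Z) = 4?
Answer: -175/6 ≈ -29.167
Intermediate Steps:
E(V, B) = 4
D(L, T) = -2 + L + 2*T (D(L, T) = -2 + ((L + T) + T) = -2 + (L + 2*T) = -2 + L + 2*T)
Y(X) = (-2 + X)**3/(4 + X)**3 (Y(X) = ((X - 2)/(X + 4))**3 = ((-2 + X)/(4 + X))**3 = (-2 + X)**3/(4 + X)**3)
(7*D(1/6, 3))*Y(-1) = (7*(-2 + 1/6 + 2*3))*((-2 - 1)**3/(4 - 1)**3) = (7*(-2 + 1/6 + 6))*((-3)**3/3**3) = (7*(25/6))*(-27*1/27) = (175/6)*(-1) = -175/6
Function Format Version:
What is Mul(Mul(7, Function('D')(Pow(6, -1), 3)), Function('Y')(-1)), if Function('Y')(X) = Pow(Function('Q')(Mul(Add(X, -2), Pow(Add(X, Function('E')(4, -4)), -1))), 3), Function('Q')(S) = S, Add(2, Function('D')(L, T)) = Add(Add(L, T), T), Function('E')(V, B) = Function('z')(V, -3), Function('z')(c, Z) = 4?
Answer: Rational(-175, 6) ≈ -29.167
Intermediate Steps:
Function('E')(V, B) = 4
Function('D')(L, T) = Add(-2, L, Mul(2, T)) (Function('D')(L, T) = Add(-2, Add(Add(L, T), T)) = Add(-2, Add(L, Mul(2, T))) = Add(-2, L, Mul(2, T)))
Function('Y')(X) = Mul(Pow(Add(-2, X), 3), Pow(Add(4, X), -3)) (Function('Y')(X) = Pow(Mul(Add(X, -2), Pow(Add(X, 4), -1)), 3) = Pow(Mul(Add(-2, X), Pow(Add(4, X), -1)), 3) = Pow(Mul(Pow(Add(4, X), -1), Add(-2, X)), 3) = Mul(Pow(Add(-2, X), 3), Pow(Add(4, X), -3)))
Mul(Mul(7, Function('D')(Pow(6, -1), 3)), Function('Y')(-1)) = Mul(Mul(7, Add(-2, Pow(6, -1), Mul(2, 3))), Mul(Pow(Add(-2, -1), 3), Pow(Add(4, -1), -3))) = Mul(Mul(7, Add(-2, Rational(1, 6), 6)), Mul(Pow(-3, 3), Pow(3, -3))) = Mul(Mul(7, Rational(25, 6)), Mul(-27, Rational(1, 27))) = Mul(Rational(175, 6), -1) = Rational(-175, 6)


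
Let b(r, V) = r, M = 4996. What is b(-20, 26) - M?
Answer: -5016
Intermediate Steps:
b(-20, 26) - M = -20 - 1*4996 = -20 - 4996 = -5016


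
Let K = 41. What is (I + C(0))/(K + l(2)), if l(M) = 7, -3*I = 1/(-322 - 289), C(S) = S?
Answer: 1/87984 ≈ 1.1366e-5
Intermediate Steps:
I = 1/1833 (I = -1/(3*(-322 - 289)) = -⅓/(-611) = -⅓*(-1/611) = 1/1833 ≈ 0.00054555)
(I + C(0))/(K + l(2)) = (1/1833 + 0)/(41 + 7) = (1/1833)/48 = (1/1833)*(1/48) = 1/87984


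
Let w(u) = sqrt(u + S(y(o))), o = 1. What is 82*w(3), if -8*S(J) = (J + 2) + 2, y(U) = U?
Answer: 41*sqrt(38)/2 ≈ 126.37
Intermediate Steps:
S(J) = -1/2 - J/8 (S(J) = -((J + 2) + 2)/8 = -((2 + J) + 2)/8 = -(4 + J)/8 = -1/2 - J/8)
w(u) = sqrt(-5/8 + u) (w(u) = sqrt(u + (-1/2 - 1/8*1)) = sqrt(u + (-1/2 - 1/8)) = sqrt(u - 5/8) = sqrt(-5/8 + u))
82*w(3) = 82*(sqrt(-10 + 16*3)/4) = 82*(sqrt(-10 + 48)/4) = 82*(sqrt(38)/4) = 41*sqrt(38)/2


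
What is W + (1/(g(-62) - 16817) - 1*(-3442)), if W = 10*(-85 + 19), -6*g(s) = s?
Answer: 140268437/50420 ≈ 2782.0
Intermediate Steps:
g(s) = -s/6
W = -660 (W = 10*(-66) = -660)
W + (1/(g(-62) - 16817) - 1*(-3442)) = -660 + (1/(-⅙*(-62) - 16817) - 1*(-3442)) = -660 + (1/(31/3 - 16817) + 3442) = -660 + (1/(-50420/3) + 3442) = -660 + (-3/50420 + 3442) = -660 + 173545637/50420 = 140268437/50420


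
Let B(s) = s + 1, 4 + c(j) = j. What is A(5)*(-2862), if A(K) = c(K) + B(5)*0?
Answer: -2862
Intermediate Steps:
c(j) = -4 + j
B(s) = 1 + s
A(K) = -4 + K (A(K) = (-4 + K) + (1 + 5)*0 = (-4 + K) + 6*0 = (-4 + K) + 0 = -4 + K)
A(5)*(-2862) = (-4 + 5)*(-2862) = 1*(-2862) = -2862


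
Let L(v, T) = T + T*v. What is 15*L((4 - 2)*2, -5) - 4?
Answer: -379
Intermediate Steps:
15*L((4 - 2)*2, -5) - 4 = 15*(-5*(1 + (4 - 2)*2)) - 4 = 15*(-5*(1 + 2*2)) - 4 = 15*(-5*(1 + 4)) - 4 = 15*(-5*5) - 4 = 15*(-25) - 4 = -375 - 4 = -379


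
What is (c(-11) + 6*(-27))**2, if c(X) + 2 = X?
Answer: 30625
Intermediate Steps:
c(X) = -2 + X
(c(-11) + 6*(-27))**2 = ((-2 - 11) + 6*(-27))**2 = (-13 - 162)**2 = (-175)**2 = 30625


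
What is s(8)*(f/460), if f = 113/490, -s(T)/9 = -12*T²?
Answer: 97632/28175 ≈ 3.4652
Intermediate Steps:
s(T) = 108*T² (s(T) = -(-108)*T² = 108*T²)
f = 113/490 (f = 113*(1/490) = 113/490 ≈ 0.23061)
s(8)*(f/460) = (108*8²)*((113/490)/460) = (108*64)*((113/490)*(1/460)) = 6912*(113/225400) = 97632/28175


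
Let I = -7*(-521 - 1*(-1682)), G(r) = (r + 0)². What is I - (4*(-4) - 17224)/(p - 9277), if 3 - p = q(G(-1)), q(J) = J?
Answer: -15079033/1855 ≈ -8128.9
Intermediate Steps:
G(r) = r²
I = -8127 (I = -7*(-521 + 1682) = -7*1161 = -1*8127 = -8127)
p = 2 (p = 3 - 1*(-1)² = 3 - 1*1 = 3 - 1 = 2)
I - (4*(-4) - 17224)/(p - 9277) = -8127 - (4*(-4) - 17224)/(2 - 9277) = -8127 - (-16 - 17224)/(-9275) = -8127 - (-17240)*(-1)/9275 = -8127 - 1*3448/1855 = -8127 - 3448/1855 = -15079033/1855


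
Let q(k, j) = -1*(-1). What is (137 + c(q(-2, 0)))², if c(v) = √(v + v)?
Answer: (137 + √2)² ≈ 19159.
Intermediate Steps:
q(k, j) = 1
c(v) = √2*√v (c(v) = √(2*v) = √2*√v)
(137 + c(q(-2, 0)))² = (137 + √2*√1)² = (137 + √2*1)² = (137 + √2)²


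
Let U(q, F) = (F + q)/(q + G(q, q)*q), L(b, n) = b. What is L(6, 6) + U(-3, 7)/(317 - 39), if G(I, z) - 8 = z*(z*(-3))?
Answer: 22519/3753 ≈ 6.0003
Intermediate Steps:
G(I, z) = 8 - 3*z² (G(I, z) = 8 + z*(z*(-3)) = 8 + z*(-3*z) = 8 - 3*z²)
U(q, F) = (F + q)/(q + q*(8 - 3*q²)) (U(q, F) = (F + q)/(q + (8 - 3*q²)*q) = (F + q)/(q + q*(8 - 3*q²)))
L(6, 6) + U(-3, 7)/(317 - 39) = 6 + ((⅓)*(-1*7 - 1*(-3))/(-3*(-3 + (-3)²)))/(317 - 39) = 6 + ((⅓)*(-⅓)*(-7 + 3)/(-3 + 9))/278 = 6 + ((⅓)*(-⅓)*(-4)/6)*(1/278) = 6 + ((⅓)*(-⅓)*(⅙)*(-4))*(1/278) = 6 + (2/27)*(1/278) = 6 + 1/3753 = 22519/3753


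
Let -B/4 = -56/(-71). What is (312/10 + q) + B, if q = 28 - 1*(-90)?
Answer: 51846/355 ≈ 146.05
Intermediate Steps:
q = 118 (q = 28 + 90 = 118)
B = -224/71 (B = -(-224)/(-71) = -(-224)*(-1)/71 = -4*56/71 = -224/71 ≈ -3.1549)
(312/10 + q) + B = (312/10 + 118) - 224/71 = (312*(⅒) + 118) - 224/71 = (156/5 + 118) - 224/71 = 746/5 - 224/71 = 51846/355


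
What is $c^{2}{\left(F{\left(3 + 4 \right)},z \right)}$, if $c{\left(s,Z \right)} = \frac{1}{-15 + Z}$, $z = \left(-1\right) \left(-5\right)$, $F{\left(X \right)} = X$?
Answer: $\frac{1}{100} \approx 0.01$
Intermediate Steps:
$z = 5$
$c^{2}{\left(F{\left(3 + 4 \right)},z \right)} = \left(\frac{1}{-15 + 5}\right)^{2} = \left(\frac{1}{-10}\right)^{2} = \left(- \frac{1}{10}\right)^{2} = \frac{1}{100}$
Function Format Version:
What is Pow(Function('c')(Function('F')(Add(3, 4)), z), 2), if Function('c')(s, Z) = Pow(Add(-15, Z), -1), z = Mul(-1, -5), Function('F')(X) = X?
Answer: Rational(1, 100) ≈ 0.010000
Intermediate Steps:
z = 5
Pow(Function('c')(Function('F')(Add(3, 4)), z), 2) = Pow(Pow(Add(-15, 5), -1), 2) = Pow(Pow(-10, -1), 2) = Pow(Rational(-1, 10), 2) = Rational(1, 100)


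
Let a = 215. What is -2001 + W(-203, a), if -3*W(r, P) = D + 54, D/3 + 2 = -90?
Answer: -1927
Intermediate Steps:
D = -276 (D = -6 + 3*(-90) = -6 - 270 = -276)
W(r, P) = 74 (W(r, P) = -(-276 + 54)/3 = -1/3*(-222) = 74)
-2001 + W(-203, a) = -2001 + 74 = -1927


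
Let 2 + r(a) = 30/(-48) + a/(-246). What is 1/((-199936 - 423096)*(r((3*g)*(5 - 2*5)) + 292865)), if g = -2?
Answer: -41/7480964764901 ≈ -5.4806e-12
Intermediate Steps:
r(a) = -21/8 - a/246 (r(a) = -2 + (30/(-48) + a/(-246)) = -2 + (30*(-1/48) + a*(-1/246)) = -2 + (-5/8 - a/246) = -21/8 - a/246)
1/((-199936 - 423096)*(r((3*g)*(5 - 2*5)) + 292865)) = 1/((-199936 - 423096)*((-21/8 - 3*(-2)*(5 - 2*5)/246) + 292865)) = 1/(-623032*((-21/8 - (-1)*(5 - 10)/41) + 292865)) = 1/(-623032*((-21/8 - (-1)*(-5)/41) + 292865)) = 1/(-623032*((-21/8 - 1/246*30) + 292865)) = 1/(-623032*((-21/8 - 5/41) + 292865)) = 1/(-623032*(-901/328 + 292865)) = 1/(-623032*96058819/328) = 1/(-7480964764901/41) = -41/7480964764901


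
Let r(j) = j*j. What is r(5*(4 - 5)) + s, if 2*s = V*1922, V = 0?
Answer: 25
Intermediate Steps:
r(j) = j²
s = 0 (s = (0*1922)/2 = (½)*0 = 0)
r(5*(4 - 5)) + s = (5*(4 - 5))² + 0 = (5*(-1))² + 0 = (-5)² + 0 = 25 + 0 = 25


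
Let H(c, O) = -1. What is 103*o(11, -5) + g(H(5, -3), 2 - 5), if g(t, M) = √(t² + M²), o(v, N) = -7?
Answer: -721 + √10 ≈ -717.84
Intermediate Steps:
g(t, M) = √(M² + t²)
103*o(11, -5) + g(H(5, -3), 2 - 5) = 103*(-7) + √((2 - 5)² + (-1)²) = -721 + √((-3)² + 1) = -721 + √(9 + 1) = -721 + √10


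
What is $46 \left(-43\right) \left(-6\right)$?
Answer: $11868$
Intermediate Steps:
$46 \left(-43\right) \left(-6\right) = \left(-1978\right) \left(-6\right) = 11868$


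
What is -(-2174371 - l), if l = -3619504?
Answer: -1445133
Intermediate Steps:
-(-2174371 - l) = -(-2174371 - 1*(-3619504)) = -(-2174371 + 3619504) = -1*1445133 = -1445133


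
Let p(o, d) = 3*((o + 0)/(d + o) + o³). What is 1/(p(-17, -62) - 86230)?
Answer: -79/7976500 ≈ -9.9041e-6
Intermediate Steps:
p(o, d) = 3*o³ + 3*o/(d + o) (p(o, d) = 3*(o/(d + o) + o³) = 3*(o³ + o/(d + o)) = 3*o³ + 3*o/(d + o))
1/(p(-17, -62) - 86230) = 1/(3*(-17)*(1 + (-17)³ - 62*(-17)²)/(-62 - 17) - 86230) = 1/(3*(-17)*(1 - 4913 - 62*289)/(-79) - 86230) = 1/(3*(-17)*(-1/79)*(1 - 4913 - 17918) - 86230) = 1/(3*(-17)*(-1/79)*(-22830) - 86230) = 1/(-1164330/79 - 86230) = 1/(-7976500/79) = -79/7976500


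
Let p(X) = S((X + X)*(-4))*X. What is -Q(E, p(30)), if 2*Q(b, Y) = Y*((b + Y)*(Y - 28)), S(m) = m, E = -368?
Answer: 196925414400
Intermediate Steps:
p(X) = -8*X² (p(X) = ((X + X)*(-4))*X = ((2*X)*(-4))*X = (-8*X)*X = -8*X²)
Q(b, Y) = Y*(-28 + Y)*(Y + b)/2 (Q(b, Y) = (Y*((b + Y)*(Y - 28)))/2 = (Y*((Y + b)*(-28 + Y)))/2 = (Y*((-28 + Y)*(Y + b)))/2 = (Y*(-28 + Y)*(Y + b))/2 = Y*(-28 + Y)*(Y + b)/2)
-Q(E, p(30)) = -(-8*30²)*((-8*30²)² - (-224)*30² - 28*(-368) - 8*30²*(-368))/2 = -(-8*900)*((-8*900)² - (-224)*900 + 10304 - 8*900*(-368))/2 = -(-7200)*((-7200)² - 28*(-7200) + 10304 - 7200*(-368))/2 = -(-7200)*(51840000 + 201600 + 10304 + 2649600)/2 = -(-7200)*54701504/2 = -1*(-196925414400) = 196925414400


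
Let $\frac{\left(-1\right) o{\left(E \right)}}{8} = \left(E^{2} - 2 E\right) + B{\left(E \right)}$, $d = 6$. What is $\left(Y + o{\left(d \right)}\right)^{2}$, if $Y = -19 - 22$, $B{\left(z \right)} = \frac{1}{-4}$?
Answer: $53361$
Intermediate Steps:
$B{\left(z \right)} = - \frac{1}{4}$
$o{\left(E \right)} = 2 - 8 E^{2} + 16 E$ ($o{\left(E \right)} = - 8 \left(\left(E^{2} - 2 E\right) - \frac{1}{4}\right) = - 8 \left(- \frac{1}{4} + E^{2} - 2 E\right) = 2 - 8 E^{2} + 16 E$)
$Y = -41$ ($Y = -19 - 22 = -41$)
$\left(Y + o{\left(d \right)}\right)^{2} = \left(-41 + \left(2 - 8 \cdot 6^{2} + 16 \cdot 6\right)\right)^{2} = \left(-41 + \left(2 - 288 + 96\right)\right)^{2} = \left(-41 - 190\right)^{2} = \left(-231\right)^{2} = 53361$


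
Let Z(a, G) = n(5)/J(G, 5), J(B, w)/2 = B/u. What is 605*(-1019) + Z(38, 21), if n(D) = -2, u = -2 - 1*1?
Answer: -4315464/7 ≈ -6.1650e+5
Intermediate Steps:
u = -3 (u = -2 - 1 = -3)
J(B, w) = -2*B/3 (J(B, w) = 2*(B/(-3)) = 2*(B*(-⅓)) = 2*(-B/3) = -2*B/3)
Z(a, G) = 3/G (Z(a, G) = -2*(-3/(2*G)) = -(-3)/G = 3/G)
605*(-1019) + Z(38, 21) = 605*(-1019) + 3/21 = -616495 + 3*(1/21) = -616495 + ⅐ = -4315464/7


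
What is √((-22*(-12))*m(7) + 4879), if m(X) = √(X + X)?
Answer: √(4879 + 264*√14) ≈ 76.595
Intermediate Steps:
m(X) = √2*√X (m(X) = √(2*X) = √2*√X)
√((-22*(-12))*m(7) + 4879) = √((-22*(-12))*(√2*√7) + 4879) = √(264*√14 + 4879) = √(4879 + 264*√14)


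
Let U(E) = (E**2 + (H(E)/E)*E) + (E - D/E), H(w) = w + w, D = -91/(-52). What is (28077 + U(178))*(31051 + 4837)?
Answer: 192584128038/89 ≈ 2.1639e+9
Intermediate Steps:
D = 7/4 (D = -91*(-1/52) = 7/4 ≈ 1.7500)
H(w) = 2*w
U(E) = E**2 + 3*E - 7/(4*E) (U(E) = (E**2 + ((2*E)/E)*E) + (E - 7/(4*E)) = (E**2 + 2*E) + (E - 7/(4*E)) = E**2 + 3*E - 7/(4*E))
(28077 + U(178))*(31051 + 4837) = (28077 + (178**2 + 3*178 - 7/4/178))*(31051 + 4837) = (28077 + (31684 + 534 - 7/4*1/178))*35888 = (28077 + (31684 + 534 - 7/712))*35888 = (28077 + 22939209/712)*35888 = (42930033/712)*35888 = 192584128038/89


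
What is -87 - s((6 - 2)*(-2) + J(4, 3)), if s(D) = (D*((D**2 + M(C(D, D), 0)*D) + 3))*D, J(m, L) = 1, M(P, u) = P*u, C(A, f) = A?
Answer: -2635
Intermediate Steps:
s(D) = D**2*(3 + D**2) (s(D) = (D*((D**2 + (D*0)*D) + 3))*D = (D*((D**2 + 0*D) + 3))*D = (D*((D**2 + 0) + 3))*D = (D*(D**2 + 3))*D = (D*(3 + D**2))*D = D**2*(3 + D**2))
-87 - s((6 - 2)*(-2) + J(4, 3)) = -87 - ((6 - 2)*(-2) + 1)**2*(3 + ((6 - 2)*(-2) + 1)**2) = -87 - (4*(-2) + 1)**2*(3 + (4*(-2) + 1)**2) = -87 - (-8 + 1)**2*(3 + (-8 + 1)**2) = -87 - (-7)**2*(3 + (-7)**2) = -87 - 49*(3 + 49) = -87 - 49*52 = -87 - 1*2548 = -87 - 2548 = -2635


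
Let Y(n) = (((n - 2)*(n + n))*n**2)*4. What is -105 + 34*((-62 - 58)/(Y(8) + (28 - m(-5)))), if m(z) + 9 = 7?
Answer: -431285/4101 ≈ -105.17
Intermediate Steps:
m(z) = -2 (m(z) = -9 + 7 = -2)
Y(n) = 8*n**3*(-2 + n) (Y(n) = (((-2 + n)*(2*n))*n**2)*4 = ((2*n*(-2 + n))*n**2)*4 = (2*n**3*(-2 + n))*4 = 8*n**3*(-2 + n))
-105 + 34*((-62 - 58)/(Y(8) + (28 - m(-5)))) = -105 + 34*((-62 - 58)/(8*8**3*(-2 + 8) + (28 - 1*(-2)))) = -105 + 34*(-120/(8*512*6 + (28 + 2))) = -105 + 34*(-120/(24576 + 30)) = -105 + 34*(-120/24606) = -105 + 34*(-120*1/24606) = -105 + 34*(-20/4101) = -105 - 680/4101 = -431285/4101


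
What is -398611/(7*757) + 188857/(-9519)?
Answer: -4795131352/50441181 ≈ -95.064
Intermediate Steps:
-398611/(7*757) + 188857/(-9519) = -398611/5299 + 188857*(-1/9519) = -398611*1/5299 - 188857/9519 = -398611/5299 - 188857/9519 = -4795131352/50441181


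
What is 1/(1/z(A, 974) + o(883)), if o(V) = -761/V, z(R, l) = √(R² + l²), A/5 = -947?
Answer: -15703036822663/13533420536332 - 779689*√23368901/13533420536332 ≈ -1.1606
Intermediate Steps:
A = -4735 (A = 5*(-947) = -4735)
1/(1/z(A, 974) + o(883)) = 1/(1/(√((-4735)² + 974²)) - 761/883) = 1/(1/(√(22420225 + 948676)) - 761*1/883) = 1/(1/(√23368901) - 761/883) = 1/(√23368901/23368901 - 761/883) = 1/(-761/883 + √23368901/23368901)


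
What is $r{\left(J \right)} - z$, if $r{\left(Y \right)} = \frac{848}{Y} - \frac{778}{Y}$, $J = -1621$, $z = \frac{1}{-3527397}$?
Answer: $- \frac{246916169}{5717910537} \approx -0.043183$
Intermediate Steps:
$z = - \frac{1}{3527397} \approx -2.8349 \cdot 10^{-7}$
$r{\left(Y \right)} = \frac{70}{Y}$
$r{\left(J \right)} - z = \frac{70}{-1621} - - \frac{1}{3527397} = 70 \left(- \frac{1}{1621}\right) + \frac{1}{3527397} = - \frac{70}{1621} + \frac{1}{3527397} = - \frac{246916169}{5717910537}$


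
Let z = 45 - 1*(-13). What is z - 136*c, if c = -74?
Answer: 10122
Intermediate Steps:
z = 58 (z = 45 + 13 = 58)
z - 136*c = 58 - 136*(-74) = 58 + 10064 = 10122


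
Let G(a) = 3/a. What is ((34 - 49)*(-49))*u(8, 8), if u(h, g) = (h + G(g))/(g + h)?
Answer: 49245/128 ≈ 384.73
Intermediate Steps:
u(h, g) = (h + 3/g)/(g + h)
((34 - 49)*(-49))*u(8, 8) = ((34 - 49)*(-49))*((3 + 8*8)/(8*(8 + 8))) = (-15*(-49))*((⅛)*(3 + 64)/16) = 735*((⅛)*(1/16)*67) = 735*(67/128) = 49245/128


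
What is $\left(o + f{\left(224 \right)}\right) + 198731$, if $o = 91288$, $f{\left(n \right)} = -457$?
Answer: $289562$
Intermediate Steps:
$\left(o + f{\left(224 \right)}\right) + 198731 = \left(91288 - 457\right) + 198731 = 90831 + 198731 = 289562$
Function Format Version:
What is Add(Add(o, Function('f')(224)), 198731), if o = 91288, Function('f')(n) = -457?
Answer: 289562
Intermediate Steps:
Add(Add(o, Function('f')(224)), 198731) = Add(Add(91288, -457), 198731) = Add(90831, 198731) = 289562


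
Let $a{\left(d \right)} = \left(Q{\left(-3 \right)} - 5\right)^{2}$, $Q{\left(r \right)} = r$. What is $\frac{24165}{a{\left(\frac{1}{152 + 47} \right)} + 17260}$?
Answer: $\frac{24165}{17324} \approx 1.3949$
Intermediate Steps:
$a{\left(d \right)} = 64$ ($a{\left(d \right)} = \left(-3 - 5\right)^{2} = \left(-8\right)^{2} = 64$)
$\frac{24165}{a{\left(\frac{1}{152 + 47} \right)} + 17260} = \frac{24165}{64 + 17260} = \frac{24165}{17324}$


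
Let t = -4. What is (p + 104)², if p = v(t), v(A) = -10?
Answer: 8836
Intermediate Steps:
p = -10
(p + 104)² = (-10 + 104)² = 94² = 8836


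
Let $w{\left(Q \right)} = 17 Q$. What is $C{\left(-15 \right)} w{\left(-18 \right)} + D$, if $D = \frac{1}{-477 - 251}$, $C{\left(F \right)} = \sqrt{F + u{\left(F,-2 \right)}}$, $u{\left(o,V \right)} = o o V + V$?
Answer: $- \frac{1}{728} - 306 i \sqrt{467} \approx -0.0013736 - 6612.7 i$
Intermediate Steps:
$u{\left(o,V \right)} = V + V o^{2}$ ($u{\left(o,V \right)} = o^{2} V + V = V o^{2} + V = V + V o^{2}$)
$C{\left(F \right)} = \sqrt{-2 + F - 2 F^{2}}$ ($C{\left(F \right)} = \sqrt{F - 2 \left(1 + F^{2}\right)} = \sqrt{F - \left(2 + 2 F^{2}\right)} = \sqrt{-2 + F - 2 F^{2}}$)
$D = - \frac{1}{728}$ ($D = \frac{1}{-728} = - \frac{1}{728} \approx -0.0013736$)
$C{\left(-15 \right)} w{\left(-18 \right)} + D = \sqrt{-2 - 15 - 2 \left(-15\right)^{2}} \cdot 17 \left(-18\right) - \frac{1}{728} = \sqrt{-2 - 15 - 450} \left(-306\right) - \frac{1}{728} = \sqrt{-467} \left(-306\right) - \frac{1}{728} = i \sqrt{467} \left(-306\right) - \frac{1}{728} = - 306 i \sqrt{467} - \frac{1}{728} = - \frac{1}{728} - 306 i \sqrt{467}$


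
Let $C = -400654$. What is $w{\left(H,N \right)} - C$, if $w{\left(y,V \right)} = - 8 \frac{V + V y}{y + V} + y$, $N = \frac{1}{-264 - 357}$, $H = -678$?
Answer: $\frac{168405500480}{421039} \approx 3.9998 \cdot 10^{5}$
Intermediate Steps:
$N = - \frac{1}{621}$ ($N = \frac{1}{-621} = - \frac{1}{621} \approx -0.0016103$)
$w{\left(y,V \right)} = y - \frac{8 \left(V + V y\right)}{V + y}$ ($w{\left(y,V \right)} = - 8 \frac{V + V y}{V + y} + y = - \frac{8 \left(V + V y\right)}{V + y} + y = y - \frac{8 \left(V + V y\right)}{V + y}$)
$w{\left(H,N \right)} - C = \frac{\left(-678\right)^{2} - - \frac{8}{621} - \left(- \frac{7}{621}\right) \left(-678\right)}{- \frac{1}{621} - 678} - -400654 = \frac{459684 + \frac{8}{621} - \frac{1582}{207}}{- \frac{421039}{621}} + 400654 = \left(- \frac{621}{421039}\right) \frac{12411262}{27} + 400654 = - \frac{285459026}{421039} + 400654 = \frac{168405500480}{421039}$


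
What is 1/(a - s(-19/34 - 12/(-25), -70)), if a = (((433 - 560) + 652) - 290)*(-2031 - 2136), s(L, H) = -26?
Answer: -1/979219 ≈ -1.0212e-6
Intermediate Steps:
a = -979245 (a = ((-127 + 652) - 290)*(-4167) = (525 - 290)*(-4167) = 235*(-4167) = -979245)
1/(a - s(-19/34 - 12/(-25), -70)) = 1/(-979245 - 1*(-26)) = 1/(-979245 + 26) = 1/(-979219) = -1/979219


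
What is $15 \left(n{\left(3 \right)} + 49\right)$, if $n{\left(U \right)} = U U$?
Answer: $870$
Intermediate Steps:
$n{\left(U \right)} = U^{2}$
$15 \left(n{\left(3 \right)} + 49\right) = 15 \left(3^{2} + 49\right) = 15 \left(9 + 49\right) = 15 \cdot 58 = 870$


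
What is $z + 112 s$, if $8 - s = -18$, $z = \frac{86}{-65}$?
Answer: $\frac{189194}{65} \approx 2910.7$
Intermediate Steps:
$z = - \frac{86}{65}$ ($z = 86 \left(- \frac{1}{65}\right) = - \frac{86}{65} \approx -1.3231$)
$s = 26$ ($s = 8 - -18 = 8 + 18 = 26$)
$z + 112 s = - \frac{86}{65} + 112 \cdot 26 = - \frac{86}{65} + 2912 = \frac{189194}{65}$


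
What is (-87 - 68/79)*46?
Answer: -319286/79 ≈ -4041.6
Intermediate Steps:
(-87 - 68/79)*46 = -6941/79*46 = -319286/79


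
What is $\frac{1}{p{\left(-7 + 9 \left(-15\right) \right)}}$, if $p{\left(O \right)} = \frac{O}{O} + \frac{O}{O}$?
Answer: $\frac{1}{2} \approx 0.5$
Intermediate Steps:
$p{\left(O \right)} = 2$ ($p{\left(O \right)} = 1 + 1 = 2$)
$\frac{1}{p{\left(-7 + 9 \left(-15\right) \right)}} = \frac{1}{2}$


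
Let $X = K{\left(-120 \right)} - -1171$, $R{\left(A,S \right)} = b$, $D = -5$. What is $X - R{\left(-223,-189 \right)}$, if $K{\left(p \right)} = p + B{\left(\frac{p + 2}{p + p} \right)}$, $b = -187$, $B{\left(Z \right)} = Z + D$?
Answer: $\frac{148019}{120} \approx 1233.5$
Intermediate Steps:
$B{\left(Z \right)} = -5 + Z$ ($B{\left(Z \right)} = Z - 5 = -5 + Z$)
$R{\left(A,S \right)} = -187$
$K{\left(p \right)} = -5 + p + \frac{2 + p}{2 p}$ ($K{\left(p \right)} = p + \left(-5 + \frac{p + 2}{p + p}\right) = p - \left(5 - \frac{2 + p}{2 p}\right) = -5 + p + \frac{2 + p}{2 p}$)
$X = \frac{125579}{120}$ ($X = \left(- \frac{9}{2} - 120 + \frac{1}{-120}\right) - -1171 = \left(- \frac{9}{2} - 120 - \frac{1}{120}\right) + 1171 = - \frac{14941}{120} + 1171 = \frac{125579}{120} \approx 1046.5$)
$X - R{\left(-223,-189 \right)} = \frac{125579}{120} - -187 = \frac{125579}{120} + 187 = \frac{148019}{120}$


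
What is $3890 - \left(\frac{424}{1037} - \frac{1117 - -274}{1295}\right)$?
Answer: $\frac{5224832737}{1342915} \approx 3890.7$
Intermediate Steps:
$3890 - \left(\frac{424}{1037} - \frac{1117 - -274}{1295}\right) = 3890 - \left(\frac{424}{1037} - \left(1117 + 274\right) \frac{1}{1295}\right) = 3890 + \left(- \frac{424}{1037} + 1391 \cdot \frac{1}{1295}\right) = 3890 + \left(- \frac{424}{1037} + \frac{1391}{1295}\right) = 3890 + \frac{893387}{1342915} = \frac{5224832737}{1342915}$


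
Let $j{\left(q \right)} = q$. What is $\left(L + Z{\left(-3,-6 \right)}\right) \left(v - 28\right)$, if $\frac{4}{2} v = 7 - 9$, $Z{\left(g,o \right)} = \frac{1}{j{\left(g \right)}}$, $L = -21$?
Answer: $\frac{1856}{3} \approx 618.67$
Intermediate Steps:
$Z{\left(g,o \right)} = \frac{1}{g}$
$v = -1$ ($v = \frac{7 - 9}{2} = \frac{1}{2} \left(-2\right) = -1$)
$\left(L + Z{\left(-3,-6 \right)}\right) \left(v - 28\right) = \left(-21 + \frac{1}{-3}\right) \left(-1 - 28\right) = \left(-21 - \frac{1}{3}\right) \left(-29\right) = \left(- \frac{64}{3}\right) \left(-29\right) = \frac{1856}{3}$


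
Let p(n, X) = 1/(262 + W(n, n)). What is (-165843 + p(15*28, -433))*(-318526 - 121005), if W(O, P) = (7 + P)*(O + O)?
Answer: 26164409325708755/358942 ≈ 7.2893e+10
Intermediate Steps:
W(O, P) = 2*O*(7 + P) (W(O, P) = (7 + P)*(2*O) = 2*O*(7 + P))
p(n, X) = 1/(262 + 2*n*(7 + n))
(-165843 + p(15*28, -433))*(-318526 - 121005) = (-165843 + 1/(2*(131 + (15*28)*(7 + 15*28))))*(-318526 - 121005) = (-165843 + 1/(2*(131 + 420*(7 + 420))))*(-439531) = (-165843 + 1/(2*(131 + 420*427)))*(-439531) = (-165843 + 1/(2*(131 + 179340)))*(-439531) = (-165843 + (½)/179471)*(-439531) = (-165843 + (½)*(1/179471))*(-439531) = (-165843 + 1/358942)*(-439531) = -59528018105/358942*(-439531) = 26164409325708755/358942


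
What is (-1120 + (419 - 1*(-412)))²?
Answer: 83521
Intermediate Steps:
(-1120 + (419 - 1*(-412)))² = (-1120 + (419 + 412))² = (-1120 + 831)² = (-289)² = 83521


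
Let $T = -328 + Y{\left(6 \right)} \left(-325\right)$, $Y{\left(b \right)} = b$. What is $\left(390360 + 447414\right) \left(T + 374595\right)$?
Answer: $311917502358$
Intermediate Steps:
$T = -2278$ ($T = -328 + 6 \left(-325\right) = -328 - 1950 = -2278$)
$\left(390360 + 447414\right) \left(T + 374595\right) = \left(390360 + 447414\right) \left(-2278 + 374595\right) = 837774 \cdot 372317 = 311917502358$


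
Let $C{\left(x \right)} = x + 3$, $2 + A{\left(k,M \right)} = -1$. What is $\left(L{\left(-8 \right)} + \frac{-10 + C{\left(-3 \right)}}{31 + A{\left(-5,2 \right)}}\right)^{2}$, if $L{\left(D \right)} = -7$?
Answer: $\frac{10609}{196} \approx 54.128$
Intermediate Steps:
$A{\left(k,M \right)} = -3$ ($A{\left(k,M \right)} = -2 - 1 = -3$)
$C{\left(x \right)} = 3 + x$
$\left(L{\left(-8 \right)} + \frac{-10 + C{\left(-3 \right)}}{31 + A{\left(-5,2 \right)}}\right)^{2} = \left(-7 + \frac{-10 + \left(3 - 3\right)}{31 - 3}\right)^{2} = \left(-7 + \frac{-10 + 0}{28}\right)^{2} = \left(-7 - \frac{5}{14}\right)^{2} = \left(- \frac{103}{14}\right)^{2} = \frac{10609}{196}$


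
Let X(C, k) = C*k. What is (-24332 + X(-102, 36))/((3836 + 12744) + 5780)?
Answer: -7001/5590 ≈ -1.2524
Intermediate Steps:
(-24332 + X(-102, 36))/((3836 + 12744) + 5780) = (-24332 - 102*36)/((3836 + 12744) + 5780) = (-24332 - 3672)/(16580 + 5780) = -28004/22360 = -28004*1/22360 = -7001/5590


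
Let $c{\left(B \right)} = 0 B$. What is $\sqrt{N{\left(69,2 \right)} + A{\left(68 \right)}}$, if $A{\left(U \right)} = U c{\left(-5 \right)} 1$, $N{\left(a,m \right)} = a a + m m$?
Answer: $\sqrt{4765} \approx 69.029$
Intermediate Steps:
$c{\left(B \right)} = 0$
$N{\left(a,m \right)} = a^{2} + m^{2}$
$A{\left(U \right)} = 0$ ($A{\left(U \right)} = U 0 \cdot 1 = 0 \cdot 1 = 0$)
$\sqrt{N{\left(69,2 \right)} + A{\left(68 \right)}} = \sqrt{\left(69^{2} + 2^{2}\right) + 0} = \sqrt{\left(4761 + 4\right) + 0} = \sqrt{4765 + 0} = \sqrt{4765}$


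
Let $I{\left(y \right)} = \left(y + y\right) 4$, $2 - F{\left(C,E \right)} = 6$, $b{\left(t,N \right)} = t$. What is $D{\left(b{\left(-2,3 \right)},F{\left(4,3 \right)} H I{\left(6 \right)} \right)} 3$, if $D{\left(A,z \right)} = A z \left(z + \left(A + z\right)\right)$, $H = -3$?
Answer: $-3974400$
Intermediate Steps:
$F{\left(C,E \right)} = -4$ ($F{\left(C,E \right)} = 2 - 6 = -4$)
$I{\left(y \right)} = 8 y$ ($I{\left(y \right)} = 2 y 4 = 8 y$)
$D{\left(A,z \right)} = A z \left(A + 2 z\right)$
$D{\left(b{\left(-2,3 \right)},F{\left(4,3 \right)} H I{\left(6 \right)} \right)} 3 = - 2 \left(-4\right) \left(-3\right) 8 \cdot 6 \left(-2 + 2 \left(-4\right) \left(-3\right) 8 \cdot 6\right) 3 = - 2 \cdot 12 \cdot 48 \left(-2 + 2 \cdot 12 \cdot 48\right) 3 = \left(-2\right) 576 \left(-2 + 2 \cdot 576\right) 3 = \left(-2\right) 576 \left(-2 + 1152\right) 3 = \left(-2\right) 576 \cdot 1150 \cdot 3 = \left(-1324800\right) 3 = -3974400$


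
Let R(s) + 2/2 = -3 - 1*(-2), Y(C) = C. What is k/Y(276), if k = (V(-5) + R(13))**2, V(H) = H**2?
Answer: 23/12 ≈ 1.9167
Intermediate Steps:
R(s) = -2 (R(s) = -1 + (-3 - 1*(-2)) = -1 + (-3 + 2) = -1 - 1 = -2)
k = 529 (k = ((-5)**2 - 2)**2 = (25 - 2)**2 = 23**2 = 529)
k/Y(276) = 529/276 = 529*(1/276) = 23/12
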